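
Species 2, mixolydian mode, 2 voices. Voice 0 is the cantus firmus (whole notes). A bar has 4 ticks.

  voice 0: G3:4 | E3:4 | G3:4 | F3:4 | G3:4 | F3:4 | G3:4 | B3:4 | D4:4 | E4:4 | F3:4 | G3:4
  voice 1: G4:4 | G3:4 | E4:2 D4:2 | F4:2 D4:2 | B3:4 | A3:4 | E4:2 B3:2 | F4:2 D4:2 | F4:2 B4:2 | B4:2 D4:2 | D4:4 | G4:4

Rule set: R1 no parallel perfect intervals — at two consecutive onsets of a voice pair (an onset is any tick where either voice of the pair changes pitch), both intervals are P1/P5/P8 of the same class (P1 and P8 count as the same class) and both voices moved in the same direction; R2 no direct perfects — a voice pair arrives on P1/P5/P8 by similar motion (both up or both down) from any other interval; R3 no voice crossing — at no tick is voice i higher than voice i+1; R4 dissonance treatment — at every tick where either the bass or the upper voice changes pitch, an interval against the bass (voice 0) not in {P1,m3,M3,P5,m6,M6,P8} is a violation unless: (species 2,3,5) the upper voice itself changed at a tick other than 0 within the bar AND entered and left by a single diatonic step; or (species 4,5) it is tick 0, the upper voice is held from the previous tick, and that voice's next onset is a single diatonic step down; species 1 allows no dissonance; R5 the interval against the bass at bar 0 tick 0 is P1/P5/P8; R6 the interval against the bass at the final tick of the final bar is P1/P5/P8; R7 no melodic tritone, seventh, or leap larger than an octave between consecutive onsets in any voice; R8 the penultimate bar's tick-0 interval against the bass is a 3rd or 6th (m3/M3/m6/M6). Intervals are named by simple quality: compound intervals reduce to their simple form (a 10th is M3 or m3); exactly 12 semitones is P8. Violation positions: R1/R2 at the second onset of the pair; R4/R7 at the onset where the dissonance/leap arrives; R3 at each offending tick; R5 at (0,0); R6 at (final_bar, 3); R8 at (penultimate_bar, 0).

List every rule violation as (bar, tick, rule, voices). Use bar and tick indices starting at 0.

bar 0: v0=G3 v1=G4 downbeat P8
bar 1: v0=E3 v1=G3 downbeat m3
bar 2: v0=G3 v1=E4 downbeat M6
bar 3: v0=F3 v1=F4 downbeat P8
bar 4: v0=G3 v1=B3 downbeat M3
bar 5: v0=F3 v1=A3 downbeat M3
bar 6: v0=G3 v1=E4 downbeat M6
bar 7: v0=B3 v1=F4 downbeat TT
bar 8: v0=D4 v1=F4 downbeat m3
bar 9: v0=E4 v1=B4 downbeat P5
bar 10: v0=F3 v1=D4 downbeat M6
bar 11: v0=G3 v1=G4 downbeat P8
  -> R4 @ bar 7 tick 0 v(0, 1): B3/F4 TT untreated
  -> R7 @ bar 7 tick 0 v(1,): B3->F4 leap 6st
  -> R7 @ bar 8 tick 2 v(1,): F4->B4 leap 6st
  -> R3 @ bar 9 tick 2 v(0, 1): E4 above D4
  -> R4 @ bar 9 tick 2 v(0, 1): E4/D4 M2 untreated
  -> R3 @ bar 9 tick 3 v(0, 1): E4 above D4
  -> R7 @ bar 10 tick 0 v(0,): E4->F3 leap 11st
  -> R2 @ bar 11 tick 0 v(0, 1): F3/D4 M6 -> G3/G4 P8 similar

(7, 0, R4, (0, 1))
(7, 0, R7, (1,))
(8, 2, R7, (1,))
(9, 2, R3, (0, 1))
(9, 2, R4, (0, 1))
(9, 3, R3, (0, 1))
(10, 0, R7, (0,))
(11, 0, R2, (0, 1))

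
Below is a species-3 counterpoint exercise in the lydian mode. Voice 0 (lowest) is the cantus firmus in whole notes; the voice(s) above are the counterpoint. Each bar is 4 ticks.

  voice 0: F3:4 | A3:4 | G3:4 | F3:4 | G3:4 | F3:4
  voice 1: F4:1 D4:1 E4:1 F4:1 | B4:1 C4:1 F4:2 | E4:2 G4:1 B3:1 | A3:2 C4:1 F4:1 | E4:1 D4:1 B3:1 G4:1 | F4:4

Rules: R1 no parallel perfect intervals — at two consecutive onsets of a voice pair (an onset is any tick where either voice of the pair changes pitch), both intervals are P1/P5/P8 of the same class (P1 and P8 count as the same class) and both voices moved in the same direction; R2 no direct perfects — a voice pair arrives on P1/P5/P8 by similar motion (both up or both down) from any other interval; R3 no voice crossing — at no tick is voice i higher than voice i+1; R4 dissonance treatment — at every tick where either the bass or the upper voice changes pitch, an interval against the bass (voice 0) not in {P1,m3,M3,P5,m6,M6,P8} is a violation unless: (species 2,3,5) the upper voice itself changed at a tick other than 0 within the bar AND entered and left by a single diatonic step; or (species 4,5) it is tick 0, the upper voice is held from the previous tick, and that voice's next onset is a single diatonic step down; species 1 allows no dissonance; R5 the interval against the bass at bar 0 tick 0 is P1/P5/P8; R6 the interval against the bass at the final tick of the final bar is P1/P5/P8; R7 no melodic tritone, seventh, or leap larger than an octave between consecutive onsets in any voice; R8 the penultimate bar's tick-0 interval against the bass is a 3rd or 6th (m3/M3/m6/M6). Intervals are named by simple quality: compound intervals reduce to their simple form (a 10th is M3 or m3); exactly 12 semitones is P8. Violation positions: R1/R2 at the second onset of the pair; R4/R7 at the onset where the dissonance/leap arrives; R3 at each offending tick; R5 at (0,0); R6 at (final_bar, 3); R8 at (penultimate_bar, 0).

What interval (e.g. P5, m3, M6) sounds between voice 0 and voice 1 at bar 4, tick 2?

voice 0=G3 voice 1=B3 -> M3

M3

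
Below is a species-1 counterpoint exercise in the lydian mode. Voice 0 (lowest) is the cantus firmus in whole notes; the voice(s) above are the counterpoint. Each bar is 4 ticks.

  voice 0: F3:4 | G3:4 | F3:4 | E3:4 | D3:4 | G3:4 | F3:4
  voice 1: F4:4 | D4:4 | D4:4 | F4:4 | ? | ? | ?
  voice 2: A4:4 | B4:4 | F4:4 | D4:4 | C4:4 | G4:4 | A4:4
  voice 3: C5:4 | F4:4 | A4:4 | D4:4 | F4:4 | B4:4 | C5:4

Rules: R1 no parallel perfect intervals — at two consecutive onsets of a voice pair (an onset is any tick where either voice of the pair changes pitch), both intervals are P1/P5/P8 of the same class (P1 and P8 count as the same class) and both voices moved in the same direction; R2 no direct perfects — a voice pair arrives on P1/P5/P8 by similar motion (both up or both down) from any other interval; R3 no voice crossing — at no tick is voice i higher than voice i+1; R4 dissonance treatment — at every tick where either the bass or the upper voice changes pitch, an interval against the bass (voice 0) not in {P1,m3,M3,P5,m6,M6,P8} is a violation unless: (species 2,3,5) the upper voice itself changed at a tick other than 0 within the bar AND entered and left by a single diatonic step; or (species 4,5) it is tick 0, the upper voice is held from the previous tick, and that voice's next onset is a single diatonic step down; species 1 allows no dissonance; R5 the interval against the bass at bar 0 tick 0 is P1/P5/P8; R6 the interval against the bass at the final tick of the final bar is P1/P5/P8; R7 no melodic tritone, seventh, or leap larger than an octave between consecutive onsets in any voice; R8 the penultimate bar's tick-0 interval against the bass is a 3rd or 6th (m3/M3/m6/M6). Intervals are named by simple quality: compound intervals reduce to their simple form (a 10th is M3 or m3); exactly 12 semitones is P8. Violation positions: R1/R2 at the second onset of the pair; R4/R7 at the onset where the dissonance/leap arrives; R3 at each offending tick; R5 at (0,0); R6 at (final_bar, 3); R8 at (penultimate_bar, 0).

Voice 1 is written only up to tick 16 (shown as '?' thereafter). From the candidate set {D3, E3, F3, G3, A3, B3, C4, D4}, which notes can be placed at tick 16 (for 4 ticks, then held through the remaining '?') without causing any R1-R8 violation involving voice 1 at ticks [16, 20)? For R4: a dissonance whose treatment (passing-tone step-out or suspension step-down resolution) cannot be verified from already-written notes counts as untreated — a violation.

D3: violates R2,R7
E3: violates R4,R7
F3: violates R2
G3: violates R4,R7
A3: violates R2
B3: violates R7
C4: violates R2,R4
D4: violates R2,R3

{}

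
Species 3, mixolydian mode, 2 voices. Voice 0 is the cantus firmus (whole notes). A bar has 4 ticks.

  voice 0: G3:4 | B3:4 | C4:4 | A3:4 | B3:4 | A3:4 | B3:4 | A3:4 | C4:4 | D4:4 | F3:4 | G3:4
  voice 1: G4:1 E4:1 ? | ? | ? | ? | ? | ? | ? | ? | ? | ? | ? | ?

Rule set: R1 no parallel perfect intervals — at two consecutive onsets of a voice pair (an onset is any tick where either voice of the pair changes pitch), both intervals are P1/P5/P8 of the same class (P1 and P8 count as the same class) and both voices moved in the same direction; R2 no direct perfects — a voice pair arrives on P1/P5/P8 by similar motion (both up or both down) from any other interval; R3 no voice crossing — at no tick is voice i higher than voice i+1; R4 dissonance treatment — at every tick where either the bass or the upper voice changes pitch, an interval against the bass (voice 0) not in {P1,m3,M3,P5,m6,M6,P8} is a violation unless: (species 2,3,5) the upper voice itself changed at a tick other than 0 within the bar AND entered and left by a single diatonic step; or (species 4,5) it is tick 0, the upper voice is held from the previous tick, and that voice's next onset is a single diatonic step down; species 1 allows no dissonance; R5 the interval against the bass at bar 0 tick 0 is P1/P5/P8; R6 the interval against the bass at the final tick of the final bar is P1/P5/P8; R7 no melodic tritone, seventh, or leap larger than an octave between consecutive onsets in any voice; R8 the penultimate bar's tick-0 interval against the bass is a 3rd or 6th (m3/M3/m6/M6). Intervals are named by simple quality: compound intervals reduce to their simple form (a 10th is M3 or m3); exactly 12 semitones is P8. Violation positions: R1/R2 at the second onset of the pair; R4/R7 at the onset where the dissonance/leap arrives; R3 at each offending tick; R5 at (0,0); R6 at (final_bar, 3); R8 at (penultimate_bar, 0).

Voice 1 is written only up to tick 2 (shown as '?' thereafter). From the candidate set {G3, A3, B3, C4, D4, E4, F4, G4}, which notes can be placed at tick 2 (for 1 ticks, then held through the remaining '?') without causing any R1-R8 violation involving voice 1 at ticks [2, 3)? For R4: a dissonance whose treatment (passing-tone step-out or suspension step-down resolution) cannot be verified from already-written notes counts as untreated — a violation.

{B3, D4, E4, G3, G4}

G3: legal
A3: violates R4
B3: legal
C4: violates R4
D4: legal
E4: legal
F4: violates R4
G4: legal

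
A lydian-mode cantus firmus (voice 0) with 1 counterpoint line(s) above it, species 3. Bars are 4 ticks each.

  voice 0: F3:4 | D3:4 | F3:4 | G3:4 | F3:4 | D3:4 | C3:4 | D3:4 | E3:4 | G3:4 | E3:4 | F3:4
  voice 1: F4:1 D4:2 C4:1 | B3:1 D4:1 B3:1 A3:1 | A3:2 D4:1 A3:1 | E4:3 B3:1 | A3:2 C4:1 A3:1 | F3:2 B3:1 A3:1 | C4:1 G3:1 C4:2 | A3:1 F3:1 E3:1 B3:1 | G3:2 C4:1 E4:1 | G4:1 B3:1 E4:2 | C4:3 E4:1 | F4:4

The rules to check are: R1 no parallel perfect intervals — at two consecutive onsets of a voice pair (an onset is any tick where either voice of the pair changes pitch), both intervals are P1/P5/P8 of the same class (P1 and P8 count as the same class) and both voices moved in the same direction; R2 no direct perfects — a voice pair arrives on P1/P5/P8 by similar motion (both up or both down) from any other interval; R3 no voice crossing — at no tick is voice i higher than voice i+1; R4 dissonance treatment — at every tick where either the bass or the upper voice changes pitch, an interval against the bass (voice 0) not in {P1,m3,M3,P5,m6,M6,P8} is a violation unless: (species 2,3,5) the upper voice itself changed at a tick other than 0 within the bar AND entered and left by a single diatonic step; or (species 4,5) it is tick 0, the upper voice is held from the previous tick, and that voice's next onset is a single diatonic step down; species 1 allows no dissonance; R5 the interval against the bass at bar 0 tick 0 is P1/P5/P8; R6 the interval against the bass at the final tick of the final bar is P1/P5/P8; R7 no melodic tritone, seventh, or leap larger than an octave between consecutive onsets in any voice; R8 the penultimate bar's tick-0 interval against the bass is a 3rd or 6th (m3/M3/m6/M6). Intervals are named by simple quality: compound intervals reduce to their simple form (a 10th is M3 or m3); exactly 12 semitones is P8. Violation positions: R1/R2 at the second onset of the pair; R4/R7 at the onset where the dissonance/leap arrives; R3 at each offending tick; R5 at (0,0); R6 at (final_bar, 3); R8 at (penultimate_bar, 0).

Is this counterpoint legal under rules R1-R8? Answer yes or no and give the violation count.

bar 0: v0=F3 v1=F4 (P8)
bar 1: v0=D3 v1=B3 (M6)
bar 2: v0=F3 v1=A3 (M3)
bar 3: v0=G3 v1=E4 (M6)
bar 4: v0=F3 v1=A3 (M3)
bar 5: v0=D3 v1=F3 (m3)
bar 6: v0=C3 v1=C4 (P8)
bar 7: v0=D3 v1=A3 (P5)
bar 8: v0=E3 v1=G3 (m3)
bar 9: v0=G3 v1=G4 (P8)
bar 10: v0=E3 v1=C4 (m6)
bar 11: v0=F3 v1=F4 (P8)
  R7 @ bar5.2: F3->B3 leap 6st
  R4 @ bar7.2: D3/E3 M2 untreated
  R1 @ bar9.0: E3/E4 P8 -> G3/G4 P8 similar
  R1 @ bar11.0: E3/E4 P8 -> F3/F4 P8 similar

No (4 violations)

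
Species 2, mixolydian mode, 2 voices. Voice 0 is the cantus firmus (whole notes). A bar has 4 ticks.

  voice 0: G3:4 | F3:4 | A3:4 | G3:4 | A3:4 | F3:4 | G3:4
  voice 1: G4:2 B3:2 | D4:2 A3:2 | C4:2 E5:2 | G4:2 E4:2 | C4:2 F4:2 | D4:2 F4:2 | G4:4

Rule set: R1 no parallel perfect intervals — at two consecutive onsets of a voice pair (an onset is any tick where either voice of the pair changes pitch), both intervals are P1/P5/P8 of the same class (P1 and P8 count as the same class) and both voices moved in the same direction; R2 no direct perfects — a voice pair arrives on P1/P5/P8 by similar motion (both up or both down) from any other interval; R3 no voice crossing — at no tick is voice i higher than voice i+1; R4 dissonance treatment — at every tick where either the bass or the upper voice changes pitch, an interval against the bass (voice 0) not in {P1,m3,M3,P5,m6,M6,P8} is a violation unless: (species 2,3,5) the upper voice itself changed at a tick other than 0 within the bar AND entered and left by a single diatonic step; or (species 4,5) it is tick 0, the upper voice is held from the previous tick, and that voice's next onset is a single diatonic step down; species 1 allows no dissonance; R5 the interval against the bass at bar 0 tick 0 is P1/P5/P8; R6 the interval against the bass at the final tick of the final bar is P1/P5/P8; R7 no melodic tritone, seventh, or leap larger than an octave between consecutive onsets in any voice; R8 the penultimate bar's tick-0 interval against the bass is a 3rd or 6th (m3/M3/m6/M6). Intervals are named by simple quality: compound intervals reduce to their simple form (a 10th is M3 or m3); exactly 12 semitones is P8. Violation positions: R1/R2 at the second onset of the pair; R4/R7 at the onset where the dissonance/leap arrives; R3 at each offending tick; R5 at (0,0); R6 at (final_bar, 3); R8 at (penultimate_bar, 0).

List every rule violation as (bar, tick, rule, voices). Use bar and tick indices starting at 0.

bar 0: v0=G3 v1=G4 downbeat P8
bar 1: v0=F3 v1=D4 downbeat M6
bar 2: v0=A3 v1=C4 downbeat m3
bar 3: v0=G3 v1=G4 downbeat P8
bar 4: v0=A3 v1=C4 downbeat m3
bar 5: v0=F3 v1=D4 downbeat M6
bar 6: v0=G3 v1=G4 downbeat P8
  -> R7 @ bar 2 tick 2 v(1,): C4->E5 leap 16st
  -> R2 @ bar 3 tick 0 v(0, 1): A3/E5 P5 -> G3/G4 P8 similar
  -> R1 @ bar 6 tick 0 v(0, 1): F3/F4 P8 -> G3/G4 P8 similar

(2, 2, R7, (1,))
(3, 0, R2, (0, 1))
(6, 0, R1, (0, 1))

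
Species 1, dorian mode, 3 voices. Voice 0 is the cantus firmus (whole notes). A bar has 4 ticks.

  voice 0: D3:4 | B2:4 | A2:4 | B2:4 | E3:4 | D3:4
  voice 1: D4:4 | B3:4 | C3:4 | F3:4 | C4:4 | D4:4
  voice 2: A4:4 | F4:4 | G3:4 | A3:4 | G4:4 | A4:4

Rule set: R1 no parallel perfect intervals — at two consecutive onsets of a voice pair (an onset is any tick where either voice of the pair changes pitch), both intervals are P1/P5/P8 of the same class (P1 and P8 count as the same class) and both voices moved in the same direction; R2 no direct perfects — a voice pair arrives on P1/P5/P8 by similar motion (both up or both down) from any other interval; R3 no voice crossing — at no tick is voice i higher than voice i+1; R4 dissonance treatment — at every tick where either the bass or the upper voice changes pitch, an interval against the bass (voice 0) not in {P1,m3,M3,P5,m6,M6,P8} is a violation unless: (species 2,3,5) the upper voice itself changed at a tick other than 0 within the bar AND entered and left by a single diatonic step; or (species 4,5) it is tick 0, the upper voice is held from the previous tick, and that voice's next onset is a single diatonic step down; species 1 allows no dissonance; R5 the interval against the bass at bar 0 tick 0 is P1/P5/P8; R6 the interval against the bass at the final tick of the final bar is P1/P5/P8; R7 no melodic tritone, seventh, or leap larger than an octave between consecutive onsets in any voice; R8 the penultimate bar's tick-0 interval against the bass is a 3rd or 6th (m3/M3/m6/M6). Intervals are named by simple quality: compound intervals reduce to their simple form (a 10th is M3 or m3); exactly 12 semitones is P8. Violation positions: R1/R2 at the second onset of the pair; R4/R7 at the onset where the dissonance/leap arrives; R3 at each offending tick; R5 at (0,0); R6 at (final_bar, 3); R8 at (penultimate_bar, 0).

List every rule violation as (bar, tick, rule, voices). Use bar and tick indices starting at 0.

(1, 0, R1, (0, 1))
(1, 0, R4, (0, 2))
(2, 0, R2, (1, 2))
(2, 0, R4, (0, 2))
(2, 0, R7, (1,))
(2, 0, R7, (2,))
(3, 0, R4, (0, 1))
(3, 0, R4, (0, 2))
(4, 0, R2, (1, 2))
(4, 0, R7, (2,))
(5, 0, R1, (1, 2))

bar 0: v0=D3 v1=D4 v2=A4 downbeat P5
bar 1: v0=B2 v1=B3 v2=F4 downbeat TT
bar 2: v0=A2 v1=C3 v2=G3 downbeat m7
bar 3: v0=B2 v1=F3 v2=A3 downbeat m7
bar 4: v0=E3 v1=C4 v2=G4 downbeat m3
bar 5: v0=D3 v1=D4 v2=A4 downbeat P5
  -> R1 @ bar 1 tick 0 v(0, 1): D3/D4 P8 -> B2/B3 P8 similar
  -> R4 @ bar 1 tick 0 v(0, 2): B2/F4 TT untreated
  -> R2 @ bar 2 tick 0 v(1, 2): B3/F4 TT -> C3/G3 P5 similar
  -> R4 @ bar 2 tick 0 v(0, 2): A2/G3 m7 untreated
  -> R7 @ bar 2 tick 0 v(1,): B3->C3 leap 11st
  -> R7 @ bar 2 tick 0 v(2,): F4->G3 leap 10st
  -> R4 @ bar 3 tick 0 v(0, 1): B2/F3 TT untreated
  -> R4 @ bar 3 tick 0 v(0, 2): B2/A3 m7 untreated
  -> R2 @ bar 4 tick 0 v(1, 2): F3/A3 M3 -> C4/G4 P5 similar
  -> R7 @ bar 4 tick 0 v(2,): A3->G4 leap 10st
  -> R1 @ bar 5 tick 0 v(1, 2): C4/G4 P5 -> D4/A4 P5 similar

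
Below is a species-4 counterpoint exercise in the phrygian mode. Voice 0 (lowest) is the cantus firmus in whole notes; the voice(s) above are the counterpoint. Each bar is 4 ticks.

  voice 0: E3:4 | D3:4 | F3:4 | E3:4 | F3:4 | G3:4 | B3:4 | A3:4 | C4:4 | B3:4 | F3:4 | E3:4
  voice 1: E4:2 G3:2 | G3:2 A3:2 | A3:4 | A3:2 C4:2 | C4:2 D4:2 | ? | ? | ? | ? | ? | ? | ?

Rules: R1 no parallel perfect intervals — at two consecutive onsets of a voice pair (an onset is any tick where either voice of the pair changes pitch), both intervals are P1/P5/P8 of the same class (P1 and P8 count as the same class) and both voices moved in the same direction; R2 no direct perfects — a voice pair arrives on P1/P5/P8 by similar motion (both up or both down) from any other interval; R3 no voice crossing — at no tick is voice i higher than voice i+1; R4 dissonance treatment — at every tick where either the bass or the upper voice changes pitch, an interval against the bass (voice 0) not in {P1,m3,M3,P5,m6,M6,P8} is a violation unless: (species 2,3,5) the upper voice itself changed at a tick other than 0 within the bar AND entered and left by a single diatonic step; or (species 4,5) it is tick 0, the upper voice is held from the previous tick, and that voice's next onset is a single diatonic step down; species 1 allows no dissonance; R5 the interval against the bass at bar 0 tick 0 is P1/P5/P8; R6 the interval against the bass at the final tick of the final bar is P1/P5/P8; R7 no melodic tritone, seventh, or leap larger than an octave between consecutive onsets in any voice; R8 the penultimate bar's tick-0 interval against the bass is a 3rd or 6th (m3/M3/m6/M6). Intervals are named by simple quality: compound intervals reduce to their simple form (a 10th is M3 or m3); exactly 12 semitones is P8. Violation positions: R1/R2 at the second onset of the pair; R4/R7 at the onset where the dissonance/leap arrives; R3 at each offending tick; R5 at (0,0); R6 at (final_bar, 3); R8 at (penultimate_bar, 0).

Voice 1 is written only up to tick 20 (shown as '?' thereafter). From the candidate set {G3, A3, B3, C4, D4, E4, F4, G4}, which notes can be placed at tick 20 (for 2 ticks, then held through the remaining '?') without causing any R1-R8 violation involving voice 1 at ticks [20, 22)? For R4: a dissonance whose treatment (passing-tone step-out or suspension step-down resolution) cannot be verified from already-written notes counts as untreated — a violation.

G3: legal
A3: violates R4
B3: legal
C4: violates R4
D4: legal
E4: legal
F4: violates R4
G4: violates R2

{B3, D4, E4, G3}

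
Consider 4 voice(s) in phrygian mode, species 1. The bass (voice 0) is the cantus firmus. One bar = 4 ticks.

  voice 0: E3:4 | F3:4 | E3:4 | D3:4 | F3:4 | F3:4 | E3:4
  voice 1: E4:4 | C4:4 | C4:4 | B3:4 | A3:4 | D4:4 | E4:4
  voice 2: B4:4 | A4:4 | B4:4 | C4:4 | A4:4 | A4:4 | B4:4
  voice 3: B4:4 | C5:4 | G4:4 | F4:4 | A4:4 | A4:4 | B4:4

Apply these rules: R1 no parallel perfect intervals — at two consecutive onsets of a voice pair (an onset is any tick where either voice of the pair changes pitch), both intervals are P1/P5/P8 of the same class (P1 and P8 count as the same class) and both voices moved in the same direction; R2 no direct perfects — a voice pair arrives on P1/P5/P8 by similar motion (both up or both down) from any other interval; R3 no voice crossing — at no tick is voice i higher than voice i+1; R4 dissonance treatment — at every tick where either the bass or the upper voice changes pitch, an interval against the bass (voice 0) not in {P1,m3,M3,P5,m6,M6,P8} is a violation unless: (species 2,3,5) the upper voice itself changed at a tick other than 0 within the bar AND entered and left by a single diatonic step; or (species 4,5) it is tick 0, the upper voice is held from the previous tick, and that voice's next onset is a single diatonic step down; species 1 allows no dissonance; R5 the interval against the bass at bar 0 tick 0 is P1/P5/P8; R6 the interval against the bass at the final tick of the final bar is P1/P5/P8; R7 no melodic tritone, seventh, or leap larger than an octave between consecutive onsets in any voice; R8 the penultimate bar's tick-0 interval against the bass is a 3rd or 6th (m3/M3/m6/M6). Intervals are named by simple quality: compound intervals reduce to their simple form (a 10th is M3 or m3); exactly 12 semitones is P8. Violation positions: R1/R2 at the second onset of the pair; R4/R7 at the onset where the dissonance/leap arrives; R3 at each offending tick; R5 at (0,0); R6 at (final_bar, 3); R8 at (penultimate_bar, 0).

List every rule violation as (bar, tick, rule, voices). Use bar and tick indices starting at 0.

bar 0: v0=E3 v1=E4 v2=B4 v3=B4 downbeat P5
bar 1: v0=F3 v1=C4 v2=A4 v3=C5 downbeat P5
bar 2: v0=E3 v1=C4 v2=B4 v3=G4 downbeat m3
bar 3: v0=D3 v1=B3 v2=C4 v3=F4 downbeat m3
bar 4: v0=F3 v1=A3 v2=A4 v3=A4 downbeat M3
bar 5: v0=F3 v1=D4 v2=A4 v3=A4 downbeat M3
bar 6: v0=E3 v1=E4 v2=B4 v3=B4 downbeat P5
  -> R1 @ bar 1 tick 0 v(0, 3): E3/B4 P5 -> F3/C5 P5 similar
  -> R3 @ bar 2 tick 0 v(2, 3): B4 above G4
  -> R3 @ bar 2 tick 1 v(2, 3): B4 above G4
  -> R3 @ bar 2 tick 2 v(2, 3): B4 above G4
  -> R3 @ bar 2 tick 3 v(2, 3): B4 above G4
  -> R4 @ bar 3 tick 0 v(0, 2): D3/C4 m7 untreated
  -> R7 @ bar 3 tick 0 v(2,): B4->C4 leap 11st
  -> R2 @ bar 4 tick 0 v(2, 3): C4/F4 P4 -> A4/A4 P1 similar
  -> R1 @ bar 6 tick 0 v(1, 2): D4/A4 P5 -> E4/B4 P5 similar
  -> R1 @ bar 6 tick 0 v(1, 3): D4/A4 P5 -> E4/B4 P5 similar
  -> R1 @ bar 6 tick 0 v(2, 3): A4/A4 P1 -> B4/B4 P1 similar

(1, 0, R1, (0, 3))
(2, 0, R3, (2, 3))
(2, 1, R3, (2, 3))
(2, 2, R3, (2, 3))
(2, 3, R3, (2, 3))
(3, 0, R4, (0, 2))
(3, 0, R7, (2,))
(4, 0, R2, (2, 3))
(6, 0, R1, (1, 2))
(6, 0, R1, (1, 3))
(6, 0, R1, (2, 3))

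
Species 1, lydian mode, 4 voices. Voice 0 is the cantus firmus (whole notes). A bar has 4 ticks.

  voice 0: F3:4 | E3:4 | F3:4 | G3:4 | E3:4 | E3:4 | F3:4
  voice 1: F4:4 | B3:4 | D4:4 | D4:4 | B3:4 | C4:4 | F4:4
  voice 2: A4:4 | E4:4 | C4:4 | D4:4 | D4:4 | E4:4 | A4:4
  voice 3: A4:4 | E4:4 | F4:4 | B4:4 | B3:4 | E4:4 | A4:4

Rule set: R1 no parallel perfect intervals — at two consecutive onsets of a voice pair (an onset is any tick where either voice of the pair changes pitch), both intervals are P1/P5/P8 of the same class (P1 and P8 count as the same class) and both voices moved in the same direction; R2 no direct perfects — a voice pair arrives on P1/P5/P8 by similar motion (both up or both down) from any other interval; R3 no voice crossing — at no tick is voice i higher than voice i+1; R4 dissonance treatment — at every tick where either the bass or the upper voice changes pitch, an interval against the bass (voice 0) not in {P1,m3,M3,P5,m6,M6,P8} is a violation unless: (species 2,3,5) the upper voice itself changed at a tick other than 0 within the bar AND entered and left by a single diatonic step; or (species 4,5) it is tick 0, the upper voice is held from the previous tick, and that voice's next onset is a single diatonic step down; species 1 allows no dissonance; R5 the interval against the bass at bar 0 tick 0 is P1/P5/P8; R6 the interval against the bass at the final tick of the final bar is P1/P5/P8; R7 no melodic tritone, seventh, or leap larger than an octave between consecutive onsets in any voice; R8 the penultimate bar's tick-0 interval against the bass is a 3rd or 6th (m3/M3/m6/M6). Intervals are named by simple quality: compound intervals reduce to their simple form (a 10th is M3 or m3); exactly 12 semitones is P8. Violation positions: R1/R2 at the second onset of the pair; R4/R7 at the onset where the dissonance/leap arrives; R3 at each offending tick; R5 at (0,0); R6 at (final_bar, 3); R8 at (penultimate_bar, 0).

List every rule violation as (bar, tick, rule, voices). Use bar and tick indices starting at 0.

bar 0: v0=F3 v1=F4 v2=A4 v3=A4 downbeat M3
bar 1: v0=E3 v1=B3 v2=E4 v3=E4 downbeat P8
bar 2: v0=F3 v1=D4 v2=C4 v3=F4 downbeat P8
bar 3: v0=G3 v1=D4 v2=D4 v3=B4 downbeat M3
bar 4: v0=E3 v1=B3 v2=D4 v3=B3 downbeat P5
bar 5: v0=E3 v1=C4 v2=E4 v3=E4 downbeat P8
bar 6: v0=F3 v1=F4 v2=A4 v3=A4 downbeat M3
  -> R5 @ bar 0 tick 0 v(0, 2): opens on M3
  -> R5 @ bar 0 tick 0 v(0, 3): opens on M3
  -> R1 @ bar 1 tick 0 v(2, 3): A4/A4 P1 -> E4/E4 P1 similar
  -> R2 @ bar 1 tick 0 v(0, 1): F3/F4 P8 -> E3/B3 P5 similar
  -> R2 @ bar 1 tick 0 v(0, 2): F3/A4 M3 -> E3/E4 P8 similar
  -> R2 @ bar 1 tick 0 v(0, 3): F3/A4 M3 -> E3/E4 P8 similar
  -> R7 @ bar 1 tick 0 v(1,): F4->B3 leap 6st
  -> R1 @ bar 2 tick 0 v(0, 3): E3/E4 P8 -> F3/F4 P8 similar
  -> R3 @ bar 2 tick 0 v(1, 2): D4 above C4
  -> R3 @ bar 2 tick 1 v(1, 2): D4 above C4
  -> R3 @ bar 2 tick 2 v(1, 2): D4 above C4
  -> R3 @ bar 2 tick 3 v(1, 2): D4 above C4
  -> R1 @ bar 3 tick 0 v(0, 2): F3/C4 P5 -> G3/D4 P5 similar
  -> R7 @ bar 3 tick 0 v(3,): F4->B4 leap 6st
  -> R1 @ bar 4 tick 0 v(0, 1): G3/D4 P5 -> E3/B3 P5 similar
  -> R2 @ bar 4 tick 0 v(0, 3): G3/B4 M3 -> E3/B3 P5 similar
  -> R2 @ bar 4 tick 0 v(1, 3): D4/B4 M6 -> B3/B3 P1 similar
  -> R3 @ bar 4 tick 0 v(2, 3): D4 above B3
  -> R4 @ bar 4 tick 0 v(0, 2): E3/D4 m7 untreated
  -> R3 @ bar 4 tick 1 v(2, 3): D4 above B3
  -> R3 @ bar 4 tick 2 v(2, 3): D4 above B3
  -> R3 @ bar 4 tick 3 v(2, 3): D4 above B3
  -> R2 @ bar 5 tick 0 v(2, 3): D4/B3 m3 -> E4/E4 P1 similar
  -> R8 @ bar 5 tick 0 v(0, 2): penult P8 not 3rd/6th
  -> R8 @ bar 5 tick 0 v(0, 3): penult P8 not 3rd/6th
  -> R1 @ bar 6 tick 0 v(2, 3): E4/E4 P1 -> A4/A4 P1 similar
  -> R2 @ bar 6 tick 0 v(0, 1): E3/C4 m6 -> F3/F4 P8 similar
  -> R6 @ bar 6 tick 3 v(0, 2): closes on M3
  -> R6 @ bar 6 tick 3 v(0, 3): closes on M3

(0, 0, R5, (0, 2))
(0, 0, R5, (0, 3))
(1, 0, R1, (2, 3))
(1, 0, R2, (0, 1))
(1, 0, R2, (0, 2))
(1, 0, R2, (0, 3))
(1, 0, R7, (1,))
(2, 0, R1, (0, 3))
(2, 0, R3, (1, 2))
(2, 1, R3, (1, 2))
(2, 2, R3, (1, 2))
(2, 3, R3, (1, 2))
(3, 0, R1, (0, 2))
(3, 0, R7, (3,))
(4, 0, R1, (0, 1))
(4, 0, R2, (0, 3))
(4, 0, R2, (1, 3))
(4, 0, R3, (2, 3))
(4, 0, R4, (0, 2))
(4, 1, R3, (2, 3))
(4, 2, R3, (2, 3))
(4, 3, R3, (2, 3))
(5, 0, R2, (2, 3))
(5, 0, R8, (0, 2))
(5, 0, R8, (0, 3))
(6, 0, R1, (2, 3))
(6, 0, R2, (0, 1))
(6, 3, R6, (0, 2))
(6, 3, R6, (0, 3))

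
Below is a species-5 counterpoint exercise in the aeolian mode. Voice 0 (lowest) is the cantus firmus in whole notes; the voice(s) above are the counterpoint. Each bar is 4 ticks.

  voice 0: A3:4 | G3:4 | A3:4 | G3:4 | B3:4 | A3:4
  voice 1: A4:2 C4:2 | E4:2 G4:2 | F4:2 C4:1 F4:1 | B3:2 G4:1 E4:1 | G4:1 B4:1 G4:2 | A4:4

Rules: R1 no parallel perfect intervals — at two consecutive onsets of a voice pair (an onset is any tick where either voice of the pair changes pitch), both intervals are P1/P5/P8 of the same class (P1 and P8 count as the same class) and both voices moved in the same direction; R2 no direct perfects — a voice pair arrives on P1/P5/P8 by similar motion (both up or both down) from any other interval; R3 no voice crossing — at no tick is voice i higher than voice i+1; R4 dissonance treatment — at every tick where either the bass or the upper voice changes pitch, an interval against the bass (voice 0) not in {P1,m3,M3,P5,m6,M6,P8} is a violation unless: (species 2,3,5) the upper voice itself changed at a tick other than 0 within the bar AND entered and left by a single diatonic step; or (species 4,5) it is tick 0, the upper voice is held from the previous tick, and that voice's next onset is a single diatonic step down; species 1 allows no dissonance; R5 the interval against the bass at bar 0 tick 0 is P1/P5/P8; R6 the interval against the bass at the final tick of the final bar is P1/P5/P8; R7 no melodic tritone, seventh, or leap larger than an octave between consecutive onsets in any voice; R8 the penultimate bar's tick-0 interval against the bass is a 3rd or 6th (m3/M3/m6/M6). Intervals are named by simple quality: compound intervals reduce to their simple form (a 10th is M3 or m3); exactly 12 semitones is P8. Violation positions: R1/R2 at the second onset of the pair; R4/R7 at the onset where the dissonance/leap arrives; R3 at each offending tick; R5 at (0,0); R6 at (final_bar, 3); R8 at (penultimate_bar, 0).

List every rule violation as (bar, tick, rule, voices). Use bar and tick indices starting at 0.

(3, 0, R7, (1,))

bar 0: v0=A3 v1=A4 downbeat P8
bar 1: v0=G3 v1=E4 downbeat M6
bar 2: v0=A3 v1=F4 downbeat m6
bar 3: v0=G3 v1=B3 downbeat M3
bar 4: v0=B3 v1=G4 downbeat m6
bar 5: v0=A3 v1=A4 downbeat P8
  -> R7 @ bar 3 tick 0 v(1,): F4->B3 leap 6st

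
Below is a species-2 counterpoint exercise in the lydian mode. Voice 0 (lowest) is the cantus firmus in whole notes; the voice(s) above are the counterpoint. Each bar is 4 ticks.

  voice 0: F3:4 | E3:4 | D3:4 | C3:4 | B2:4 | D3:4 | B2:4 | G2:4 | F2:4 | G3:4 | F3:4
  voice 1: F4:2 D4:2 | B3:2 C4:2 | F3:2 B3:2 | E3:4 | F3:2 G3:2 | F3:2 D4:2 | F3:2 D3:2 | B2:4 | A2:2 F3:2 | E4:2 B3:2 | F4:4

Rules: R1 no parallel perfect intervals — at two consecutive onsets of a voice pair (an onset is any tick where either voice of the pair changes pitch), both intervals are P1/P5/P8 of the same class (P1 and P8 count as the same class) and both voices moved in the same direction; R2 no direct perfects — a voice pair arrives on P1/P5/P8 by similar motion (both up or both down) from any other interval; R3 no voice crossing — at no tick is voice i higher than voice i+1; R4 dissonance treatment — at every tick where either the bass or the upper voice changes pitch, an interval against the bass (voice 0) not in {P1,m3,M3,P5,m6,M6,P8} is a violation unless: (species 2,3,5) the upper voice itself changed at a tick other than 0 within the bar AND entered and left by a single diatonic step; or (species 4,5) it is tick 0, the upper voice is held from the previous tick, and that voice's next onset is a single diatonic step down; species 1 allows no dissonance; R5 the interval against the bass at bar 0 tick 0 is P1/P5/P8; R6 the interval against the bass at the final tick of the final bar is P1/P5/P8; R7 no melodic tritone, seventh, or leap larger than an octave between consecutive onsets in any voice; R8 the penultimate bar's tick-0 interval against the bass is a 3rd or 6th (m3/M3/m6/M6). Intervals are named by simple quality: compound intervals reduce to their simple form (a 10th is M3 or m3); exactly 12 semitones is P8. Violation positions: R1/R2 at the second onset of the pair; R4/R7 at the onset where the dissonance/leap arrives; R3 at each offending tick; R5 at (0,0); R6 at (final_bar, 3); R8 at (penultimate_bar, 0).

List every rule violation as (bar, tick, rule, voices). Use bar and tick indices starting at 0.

bar 0: v0=F3 v1=F4 downbeat P8
bar 1: v0=E3 v1=B3 downbeat P5
bar 2: v0=D3 v1=F3 downbeat m3
bar 3: v0=C3 v1=E3 downbeat M3
bar 4: v0=B2 v1=F3 downbeat TT
bar 5: v0=D3 v1=F3 downbeat m3
bar 6: v0=B2 v1=F3 downbeat TT
bar 7: v0=G2 v1=B2 downbeat M3
bar 8: v0=F2 v1=A2 downbeat M3
bar 9: v0=G3 v1=E4 downbeat M6
bar 10: v0=F3 v1=F4 downbeat P8
  -> R2 @ bar 1 tick 0 v(0, 1): F3/D4 M6 -> E3/B3 P5 similar
  -> R7 @ bar 2 tick 2 v(1,): F3->B3 leap 6st
  -> R4 @ bar 4 tick 0 v(0, 1): B2/F3 TT untreated
  -> R4 @ bar 6 tick 0 v(0, 1): B2/F3 TT untreated
  -> R7 @ bar 9 tick 0 v(0,): F2->G3 leap 14st
  -> R7 @ bar 9 tick 0 v(1,): F3->E4 leap 11st
  -> R7 @ bar 10 tick 0 v(1,): B3->F4 leap 6st

(1, 0, R2, (0, 1))
(2, 2, R7, (1,))
(4, 0, R4, (0, 1))
(6, 0, R4, (0, 1))
(9, 0, R7, (0,))
(9, 0, R7, (1,))
(10, 0, R7, (1,))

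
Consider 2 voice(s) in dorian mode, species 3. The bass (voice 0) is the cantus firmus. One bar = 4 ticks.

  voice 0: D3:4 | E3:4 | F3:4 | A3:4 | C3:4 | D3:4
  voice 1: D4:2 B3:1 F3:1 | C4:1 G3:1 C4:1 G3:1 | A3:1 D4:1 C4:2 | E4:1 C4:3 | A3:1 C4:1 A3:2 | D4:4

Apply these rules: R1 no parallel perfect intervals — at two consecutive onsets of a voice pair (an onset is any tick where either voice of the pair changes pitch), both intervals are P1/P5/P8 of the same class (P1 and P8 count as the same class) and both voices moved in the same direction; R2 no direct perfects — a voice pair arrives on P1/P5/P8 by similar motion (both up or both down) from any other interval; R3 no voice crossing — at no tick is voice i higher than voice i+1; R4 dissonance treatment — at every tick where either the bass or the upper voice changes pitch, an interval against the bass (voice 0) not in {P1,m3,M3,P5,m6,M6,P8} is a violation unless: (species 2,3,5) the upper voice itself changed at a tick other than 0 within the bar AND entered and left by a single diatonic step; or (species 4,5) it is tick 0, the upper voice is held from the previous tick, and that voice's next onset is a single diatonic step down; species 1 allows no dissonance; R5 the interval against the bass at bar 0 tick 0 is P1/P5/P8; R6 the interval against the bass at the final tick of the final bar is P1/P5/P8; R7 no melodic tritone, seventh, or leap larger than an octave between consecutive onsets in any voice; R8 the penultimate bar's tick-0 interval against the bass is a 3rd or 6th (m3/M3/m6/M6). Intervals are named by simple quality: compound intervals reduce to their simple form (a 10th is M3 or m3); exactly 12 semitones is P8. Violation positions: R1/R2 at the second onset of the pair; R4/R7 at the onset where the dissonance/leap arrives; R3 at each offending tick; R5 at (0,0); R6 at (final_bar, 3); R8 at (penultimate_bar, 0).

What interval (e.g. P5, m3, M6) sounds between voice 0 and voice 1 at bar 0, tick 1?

voice 0=D3 voice 1=D4 -> P8

P8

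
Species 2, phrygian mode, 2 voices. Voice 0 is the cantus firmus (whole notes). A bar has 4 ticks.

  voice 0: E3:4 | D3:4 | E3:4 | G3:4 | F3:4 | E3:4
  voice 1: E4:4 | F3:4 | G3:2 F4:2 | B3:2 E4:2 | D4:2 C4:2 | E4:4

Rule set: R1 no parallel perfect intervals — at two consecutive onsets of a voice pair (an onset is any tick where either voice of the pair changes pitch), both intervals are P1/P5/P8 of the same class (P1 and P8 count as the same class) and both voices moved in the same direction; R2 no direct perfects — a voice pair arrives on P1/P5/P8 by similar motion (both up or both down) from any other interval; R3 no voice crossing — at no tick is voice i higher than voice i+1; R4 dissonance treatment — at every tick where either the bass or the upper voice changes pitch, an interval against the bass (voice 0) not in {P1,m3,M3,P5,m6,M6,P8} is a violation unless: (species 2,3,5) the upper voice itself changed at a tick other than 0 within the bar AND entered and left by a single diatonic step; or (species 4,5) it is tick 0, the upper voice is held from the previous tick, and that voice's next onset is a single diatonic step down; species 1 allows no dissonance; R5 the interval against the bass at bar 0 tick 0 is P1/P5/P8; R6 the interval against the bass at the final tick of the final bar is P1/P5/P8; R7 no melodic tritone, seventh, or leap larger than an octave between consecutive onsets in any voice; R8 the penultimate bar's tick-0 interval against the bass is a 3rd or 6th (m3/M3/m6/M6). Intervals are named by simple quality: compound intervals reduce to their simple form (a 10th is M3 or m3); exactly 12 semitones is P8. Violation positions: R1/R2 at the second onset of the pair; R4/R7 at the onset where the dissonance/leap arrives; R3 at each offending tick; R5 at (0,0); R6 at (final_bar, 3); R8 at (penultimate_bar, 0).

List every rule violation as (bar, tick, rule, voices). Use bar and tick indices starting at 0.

(1, 0, R7, (1,))
(2, 2, R4, (0, 1))
(2, 2, R7, (1,))
(3, 0, R7, (1,))

bar 0: v0=E3 v1=E4 downbeat P8
bar 1: v0=D3 v1=F3 downbeat m3
bar 2: v0=E3 v1=G3 downbeat m3
bar 3: v0=G3 v1=B3 downbeat M3
bar 4: v0=F3 v1=D4 downbeat M6
bar 5: v0=E3 v1=E4 downbeat P8
  -> R7 @ bar 1 tick 0 v(1,): E4->F3 leap 11st
  -> R4 @ bar 2 tick 2 v(0, 1): E3/F4 m2 untreated
  -> R7 @ bar 2 tick 2 v(1,): G3->F4 leap 10st
  -> R7 @ bar 3 tick 0 v(1,): F4->B3 leap 6st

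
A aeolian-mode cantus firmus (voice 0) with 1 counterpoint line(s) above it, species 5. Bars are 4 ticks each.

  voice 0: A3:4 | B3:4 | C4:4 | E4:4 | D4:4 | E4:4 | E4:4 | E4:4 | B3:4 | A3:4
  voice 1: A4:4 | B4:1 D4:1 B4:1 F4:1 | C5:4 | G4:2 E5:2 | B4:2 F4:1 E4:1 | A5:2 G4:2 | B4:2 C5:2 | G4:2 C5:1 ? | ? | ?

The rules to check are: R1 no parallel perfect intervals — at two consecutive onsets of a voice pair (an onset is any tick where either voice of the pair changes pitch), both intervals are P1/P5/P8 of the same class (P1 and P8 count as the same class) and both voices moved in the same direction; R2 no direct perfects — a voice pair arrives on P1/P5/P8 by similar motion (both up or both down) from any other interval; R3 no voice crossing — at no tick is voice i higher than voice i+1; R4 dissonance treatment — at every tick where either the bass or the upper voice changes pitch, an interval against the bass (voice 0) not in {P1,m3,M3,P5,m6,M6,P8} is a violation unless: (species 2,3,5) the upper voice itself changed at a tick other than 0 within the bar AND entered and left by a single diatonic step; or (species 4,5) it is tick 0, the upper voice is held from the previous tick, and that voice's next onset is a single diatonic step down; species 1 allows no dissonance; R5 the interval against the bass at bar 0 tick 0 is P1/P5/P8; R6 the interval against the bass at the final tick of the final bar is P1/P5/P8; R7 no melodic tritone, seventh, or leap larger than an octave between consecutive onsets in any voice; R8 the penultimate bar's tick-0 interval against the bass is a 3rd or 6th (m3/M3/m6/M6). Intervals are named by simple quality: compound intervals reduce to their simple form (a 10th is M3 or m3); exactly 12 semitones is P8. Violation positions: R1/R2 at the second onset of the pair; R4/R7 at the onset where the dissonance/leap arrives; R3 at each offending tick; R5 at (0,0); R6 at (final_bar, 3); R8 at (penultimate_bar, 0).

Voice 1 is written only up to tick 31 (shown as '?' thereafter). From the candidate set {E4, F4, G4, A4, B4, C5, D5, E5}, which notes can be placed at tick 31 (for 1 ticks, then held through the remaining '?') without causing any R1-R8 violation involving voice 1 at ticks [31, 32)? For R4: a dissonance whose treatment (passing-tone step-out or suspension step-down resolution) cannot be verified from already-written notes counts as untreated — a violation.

{B4, C5, E4, E5, G4}

E4: legal
F4: violates R4
G4: legal
A4: violates R4
B4: legal
C5: legal
D5: violates R4
E5: legal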